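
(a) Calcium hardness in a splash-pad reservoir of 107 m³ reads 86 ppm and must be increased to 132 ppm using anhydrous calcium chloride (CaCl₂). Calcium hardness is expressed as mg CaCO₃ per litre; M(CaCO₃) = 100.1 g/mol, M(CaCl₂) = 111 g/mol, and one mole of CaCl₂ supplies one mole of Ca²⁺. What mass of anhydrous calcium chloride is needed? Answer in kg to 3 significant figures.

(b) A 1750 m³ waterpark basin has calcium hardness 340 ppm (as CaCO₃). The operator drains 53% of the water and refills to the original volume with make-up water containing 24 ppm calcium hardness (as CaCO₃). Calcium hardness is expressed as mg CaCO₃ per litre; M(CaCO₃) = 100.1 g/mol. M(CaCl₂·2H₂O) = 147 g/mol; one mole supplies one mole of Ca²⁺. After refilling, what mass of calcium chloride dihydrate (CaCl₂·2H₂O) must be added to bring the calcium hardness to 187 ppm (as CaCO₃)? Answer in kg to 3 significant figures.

(a) Volume: 107 m³ = 107,000 L.
(a) Hardness to add: (132 − 86) = 46 mg/L as CaCO₃ × 107,000 L = 4922 g as CaCO₃.
(a) Moles of Ca²⁺ (1 mol Ca²⁺ ≡ 1 mol CaCO₃): 4922 / 100.1 g/mol = 49.17 mol.
(a) Mass of CaCl₂: 49.17 × 111 = 5458 g.

(b) Volume: 1750 m³ = 1,750,000 L.
(b) After draining 53% and refilling: 340 × 0.47 + 24 × 0.53 = 172.52 ppm.
(b) Deficit to target: 187 − 172.52 = 14.48 mg/L.
(b) As CaCO₃: 14.48 mg/L × 1,750,000 L = 25,340 g; ÷ 100.1 = 253.1 mol Ca²⁺.
(b) Mass: 253.1 × 147 = 37,210 g.

(a) 5.46 kg; (b) 37.2 kg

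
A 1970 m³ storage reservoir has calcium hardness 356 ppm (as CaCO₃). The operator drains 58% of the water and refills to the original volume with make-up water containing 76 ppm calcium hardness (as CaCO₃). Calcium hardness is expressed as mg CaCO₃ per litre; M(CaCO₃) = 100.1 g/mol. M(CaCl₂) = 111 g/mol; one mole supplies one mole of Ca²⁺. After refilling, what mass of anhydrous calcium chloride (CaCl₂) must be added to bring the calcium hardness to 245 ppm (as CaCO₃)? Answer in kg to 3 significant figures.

112 kg

Volume: 1970 m³ = 1,970,000 L.
After draining 58% and refilling: 356 × 0.42 + 76 × 0.58 = 193.6 ppm.
Deficit to target: 245 − 193.6 = 51.4 mg/L.
As CaCO₃: 51.4 mg/L × 1,970,000 L = 101,300 g; ÷ 100.1 = 1012 mol Ca²⁺.
Mass: 1012 × 111 = 112,300 g.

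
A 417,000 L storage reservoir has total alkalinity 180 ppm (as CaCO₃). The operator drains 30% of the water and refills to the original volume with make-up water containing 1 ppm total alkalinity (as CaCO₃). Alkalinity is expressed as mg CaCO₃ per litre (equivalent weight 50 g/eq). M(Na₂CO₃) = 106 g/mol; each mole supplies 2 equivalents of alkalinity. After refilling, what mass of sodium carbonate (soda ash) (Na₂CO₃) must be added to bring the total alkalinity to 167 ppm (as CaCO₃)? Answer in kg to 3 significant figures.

After draining 30% and refilling: 180 × 0.70 + 1 × 0.30 = 126.3 ppm.
Deficit to target: 167 − 126.3 = 40.7 mg/L.
As CaCO₃: 40.7 mg/L × 417,000 L = 16,970 g; ÷ 50 g/eq ÷ 2 = 169.7 mol Na₂CO₃.
Mass: 169.7 × 106 = 17,990 g.

18.0 kg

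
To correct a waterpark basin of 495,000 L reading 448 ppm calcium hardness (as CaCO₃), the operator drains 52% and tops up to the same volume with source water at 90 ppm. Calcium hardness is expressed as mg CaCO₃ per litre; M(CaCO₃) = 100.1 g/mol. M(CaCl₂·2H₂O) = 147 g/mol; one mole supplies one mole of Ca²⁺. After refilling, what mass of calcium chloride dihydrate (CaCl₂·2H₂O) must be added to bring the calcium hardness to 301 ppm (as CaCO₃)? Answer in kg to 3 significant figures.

28.5 kg

After draining 52% and refilling: 448 × 0.48 + 90 × 0.52 = 261.84 ppm.
Deficit to target: 301 − 261.84 = 39.16 mg/L.
As CaCO₃: 39.16 mg/L × 495,000 L = 19,380 g; ÷ 100.1 = 193.6 mol Ca²⁺.
Mass: 193.6 × 147 = 28,470 g.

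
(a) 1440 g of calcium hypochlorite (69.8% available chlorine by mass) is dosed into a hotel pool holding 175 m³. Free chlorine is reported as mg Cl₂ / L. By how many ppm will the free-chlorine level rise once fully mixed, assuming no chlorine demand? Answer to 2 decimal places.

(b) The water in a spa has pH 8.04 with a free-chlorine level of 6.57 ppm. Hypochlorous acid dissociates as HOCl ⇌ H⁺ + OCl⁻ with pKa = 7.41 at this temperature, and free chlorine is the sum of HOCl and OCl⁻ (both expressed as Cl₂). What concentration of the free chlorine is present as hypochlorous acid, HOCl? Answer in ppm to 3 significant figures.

(a) 5.74 ppm; (b) 1.25 ppm

(a) Volume: 175 m³ = 175,000 L.
(a) Available chlorine delivered: 1440 g × 0.698 = 1005 g as Cl₂.
(a) Concentration rise: 1005 g / 175,000 L = 5.744 mg/L = 5.74 ppm.

(b) [OCl⁻]/[HOCl] = 10^(pH − pKa) = 10^(8.04 − 7.41) = 10^0.63 = 4.266.
(b) Fraction as HOCl = 1 / (1 + 4.266) = 0.1899.
(b) HOCl = 0.1899 × 6.57 ppm = 1.248 ppm.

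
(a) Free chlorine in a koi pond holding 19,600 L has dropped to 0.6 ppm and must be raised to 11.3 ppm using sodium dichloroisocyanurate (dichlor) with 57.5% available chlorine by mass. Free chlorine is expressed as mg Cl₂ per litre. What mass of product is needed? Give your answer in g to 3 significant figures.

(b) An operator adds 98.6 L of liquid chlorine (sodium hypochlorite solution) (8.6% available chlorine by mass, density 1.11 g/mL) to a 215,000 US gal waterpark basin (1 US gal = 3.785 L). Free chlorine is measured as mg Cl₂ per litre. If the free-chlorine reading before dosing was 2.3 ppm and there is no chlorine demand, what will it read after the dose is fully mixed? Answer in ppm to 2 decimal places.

(a) 365 g; (b) 13.87 ppm

(a) Chlorine deficit: 11.3 − 0.6 = 10.7 ppm = 10.7 mg/L as Cl₂.
(a) Cl₂ equivalent needed: 10.7 mg/L × 19,600 L = 209,700 mg = 209.7 g.
(a) Product at 57.5% available chlorine: 209.7 / 0.575 = 364.7 g.

(b) Volume: 215,000 US gal × 3.785 L/gal = 813,775 L.
(b) Mass of solution: 98.6 L × 1000 mL/L × 1.11 g/mL = 109,400 g.
(b) Available chlorine delivered: 109,400 g × 0.086 = 9412 g as Cl₂.
(b) Concentration rise: 9412 g / 813,775 L = 11.57 mg/L = 11.57 ppm.
(b) Final FC: 2.3 + 11.57 = 13.87 ppm.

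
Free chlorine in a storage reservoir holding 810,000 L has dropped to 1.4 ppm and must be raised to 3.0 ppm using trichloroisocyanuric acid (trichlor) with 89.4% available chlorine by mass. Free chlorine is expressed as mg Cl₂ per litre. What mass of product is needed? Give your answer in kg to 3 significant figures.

Chlorine deficit: 3.0 − 1.4 = 1.6 ppm = 1.6 mg/L as Cl₂.
Cl₂ equivalent needed: 1.6 mg/L × 810,000 L = 1,296,000 mg = 1296 g.
Product at 89.4% available chlorine: 1296 / 0.894 = 1450 g.

1.45 kg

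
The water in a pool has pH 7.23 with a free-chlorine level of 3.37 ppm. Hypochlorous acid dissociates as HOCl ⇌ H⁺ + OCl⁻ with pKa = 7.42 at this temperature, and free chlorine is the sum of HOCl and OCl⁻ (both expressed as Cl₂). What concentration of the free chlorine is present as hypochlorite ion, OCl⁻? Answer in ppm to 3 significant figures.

[OCl⁻]/[HOCl] = 10^(pH − pKa) = 10^(7.23 − 7.42) = 10^-0.19 = 0.6457.
Fraction as HOCl = 1 / (1 + 0.6457) = 0.6077.
OCl⁻ = (1 − 0.6077) × 3.37 ppm = 1.322 ppm.

1.32 ppm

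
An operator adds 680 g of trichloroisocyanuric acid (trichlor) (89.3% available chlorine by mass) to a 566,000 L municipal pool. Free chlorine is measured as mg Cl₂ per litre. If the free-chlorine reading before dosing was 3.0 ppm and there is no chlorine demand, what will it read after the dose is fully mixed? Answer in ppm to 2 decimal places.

Available chlorine delivered: 680 g × 0.893 = 607.2 g as Cl₂.
Concentration rise: 607.2 g / 566,000 L = 1.073 mg/L = 1.07 ppm.
Final FC: 3.0 + 1.07 = 4.07 ppm.

4.07 ppm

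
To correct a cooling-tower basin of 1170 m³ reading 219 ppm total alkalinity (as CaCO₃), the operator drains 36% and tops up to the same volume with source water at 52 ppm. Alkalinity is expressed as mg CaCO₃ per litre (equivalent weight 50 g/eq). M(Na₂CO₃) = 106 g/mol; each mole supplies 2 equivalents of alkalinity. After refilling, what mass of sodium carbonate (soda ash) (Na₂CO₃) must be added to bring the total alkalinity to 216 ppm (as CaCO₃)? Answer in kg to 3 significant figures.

Volume: 1170 m³ = 1,170,000 L.
After draining 36% and refilling: 219 × 0.64 + 52 × 0.36 = 158.88 ppm.
Deficit to target: 216 − 158.88 = 57.12 mg/L.
As CaCO₃: 57.12 mg/L × 1,170,000 L = 66,830 g; ÷ 50 g/eq ÷ 2 = 668.3 mol Na₂CO₃.
Mass: 668.3 × 106 = 70,840 g.

70.8 kg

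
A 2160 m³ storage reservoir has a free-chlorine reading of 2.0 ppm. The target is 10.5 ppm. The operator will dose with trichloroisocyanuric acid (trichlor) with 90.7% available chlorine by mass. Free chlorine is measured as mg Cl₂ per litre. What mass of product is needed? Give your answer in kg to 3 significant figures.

Volume: 2160 m³ = 2,160,000 L.
Chlorine deficit: 10.5 − 2.0 = 8.5 ppm = 8.5 mg/L as Cl₂.
Cl₂ equivalent needed: 8.5 mg/L × 2,160,000 L = 18,360,000 mg = 18,360 g.
Product at 90.7% available chlorine: 18,360 / 0.907 = 20,240 g.

20.2 kg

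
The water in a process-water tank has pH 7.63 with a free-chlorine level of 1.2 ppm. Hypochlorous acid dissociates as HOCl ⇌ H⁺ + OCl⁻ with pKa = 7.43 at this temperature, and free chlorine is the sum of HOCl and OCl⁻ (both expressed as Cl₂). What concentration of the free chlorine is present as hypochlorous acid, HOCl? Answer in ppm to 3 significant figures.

0.464 ppm

[OCl⁻]/[HOCl] = 10^(pH − pKa) = 10^(7.63 − 7.43) = 10^0.20 = 1.585.
Fraction as HOCl = 1 / (1 + 1.585) = 0.3869.
HOCl = 0.3869 × 1.2 ppm = 0.4642 ppm.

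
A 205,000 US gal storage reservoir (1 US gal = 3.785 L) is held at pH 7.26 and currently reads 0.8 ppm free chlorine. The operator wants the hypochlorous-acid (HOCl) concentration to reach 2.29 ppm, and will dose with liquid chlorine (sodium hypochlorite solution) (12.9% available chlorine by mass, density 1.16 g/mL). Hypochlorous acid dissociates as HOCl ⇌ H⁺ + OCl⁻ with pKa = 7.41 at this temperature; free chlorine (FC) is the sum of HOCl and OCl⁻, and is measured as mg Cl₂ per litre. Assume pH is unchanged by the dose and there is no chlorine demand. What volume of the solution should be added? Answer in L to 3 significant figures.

16.1 L

Volume: 205,000 US gal × 3.785 L/gal = 775,925 L.
[OCl⁻]/[HOCl] = 10^(pH − pKa) = 10^(7.26 − 7.41) = 0.7079; fraction as HOCl = 1/(1 + 0.7079) = 0.5855.
Free chlorine required for 2.29 ppm HOCl: 2.29 / 0.5855 = 3.911 ppm.
FC to add: 3.911 − 0.8 = 3.111 mg/L as Cl₂.
Cl₂ equivalent: 3.111 mg/L × 775,925 L = 2414 g.
Product at 12.9% available Cl: 2414 / 0.129 = 18,710 g.
Volume: 18,710 g ÷ 1.16 g/mL = 16,130 mL.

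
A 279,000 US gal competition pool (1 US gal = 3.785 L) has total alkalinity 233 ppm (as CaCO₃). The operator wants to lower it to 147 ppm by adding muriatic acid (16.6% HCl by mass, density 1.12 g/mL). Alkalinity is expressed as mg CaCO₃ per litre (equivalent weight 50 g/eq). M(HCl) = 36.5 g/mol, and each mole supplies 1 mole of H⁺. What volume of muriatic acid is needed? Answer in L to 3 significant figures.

Volume: 279,000 US gal × 3.785 L/gal = 1,056,015 L.
Alkalinity to neutralize: (233 − 147) = 86 mg/L as CaCO₃ × 1,056,015 L = 90,820 g as CaCO₃.
Equivalents of H⁺ required: 90,820 ÷ 50 g/eq = 1816 eq = 1816 mol HCl.
Mass of HCl: 1816 × 36.5 = 66,300 g.
Mass of 16.6% solution: 66,300 / 0.166 = 399,400 g.
Volume: 399,400 g ÷ 1.12 g/mL = 356,600 mL.

357 L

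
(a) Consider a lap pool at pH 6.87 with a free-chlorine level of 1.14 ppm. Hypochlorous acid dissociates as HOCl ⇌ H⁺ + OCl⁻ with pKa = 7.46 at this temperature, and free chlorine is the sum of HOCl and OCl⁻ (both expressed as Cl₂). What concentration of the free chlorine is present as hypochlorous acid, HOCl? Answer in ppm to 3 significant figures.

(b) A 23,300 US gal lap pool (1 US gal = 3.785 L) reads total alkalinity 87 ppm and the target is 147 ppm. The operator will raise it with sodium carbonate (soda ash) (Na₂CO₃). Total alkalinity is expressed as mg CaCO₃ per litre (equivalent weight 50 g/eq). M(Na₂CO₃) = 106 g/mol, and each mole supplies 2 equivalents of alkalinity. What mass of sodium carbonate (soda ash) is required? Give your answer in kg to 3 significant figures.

(a) [OCl⁻]/[HOCl] = 10^(pH − pKa) = 10^(6.87 − 7.46) = 10^-0.59 = 0.257.
(a) Fraction as HOCl = 1 / (1 + 0.257) = 0.7955.
(a) HOCl = 0.7955 × 1.14 ppm = 0.9069 ppm.

(b) Volume: 23,300 US gal × 3.785 L/gal = 88,190 L.
(b) Alkalinity to add: (147 − 87) = 60 mg/L as CaCO₃ × 88,190 L = 5291 g as CaCO₃.
(b) Equivalents: 5291 g ÷ 50 g/eq = 105.8 eq.
(b) Each mole of Na₂CO₃ supplies 2 eq, so 105.8 / 2 = 52.91 mol.
(b) Mass: 52.91 mol × 106 g/mol = 5609 g.

(a) 0.907 ppm; (b) 5.61 kg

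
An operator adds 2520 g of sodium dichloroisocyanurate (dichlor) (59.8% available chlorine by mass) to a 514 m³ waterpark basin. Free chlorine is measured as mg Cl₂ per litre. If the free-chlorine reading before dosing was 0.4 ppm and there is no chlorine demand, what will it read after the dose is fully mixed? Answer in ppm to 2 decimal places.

Volume: 514 m³ = 514,000 L.
Available chlorine delivered: 2520 g × 0.598 = 1507 g as Cl₂.
Concentration rise: 1507 g / 514,000 L = 2.932 mg/L = 2.93 ppm.
Final FC: 0.4 + 2.93 = 3.33 ppm.

3.33 ppm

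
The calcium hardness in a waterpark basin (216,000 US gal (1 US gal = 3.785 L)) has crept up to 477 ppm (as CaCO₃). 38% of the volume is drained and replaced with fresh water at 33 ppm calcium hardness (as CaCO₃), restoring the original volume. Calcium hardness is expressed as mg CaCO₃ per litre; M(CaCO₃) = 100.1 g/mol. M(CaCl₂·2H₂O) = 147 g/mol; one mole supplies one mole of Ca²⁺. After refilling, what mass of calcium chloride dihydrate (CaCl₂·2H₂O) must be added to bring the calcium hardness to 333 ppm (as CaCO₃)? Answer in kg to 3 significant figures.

Volume: 216,000 US gal × 3.785 L/gal = 817,560 L.
After draining 38% and refilling: 477 × 0.62 + 33 × 0.38 = 308.28 ppm.
Deficit to target: 333 − 308.28 = 24.72 mg/L.
As CaCO₃: 24.72 mg/L × 817,560 L = 20,210 g; ÷ 100.1 = 201.9 mol Ca²⁺.
Mass: 201.9 × 147 = 29,680 g.

29.7 kg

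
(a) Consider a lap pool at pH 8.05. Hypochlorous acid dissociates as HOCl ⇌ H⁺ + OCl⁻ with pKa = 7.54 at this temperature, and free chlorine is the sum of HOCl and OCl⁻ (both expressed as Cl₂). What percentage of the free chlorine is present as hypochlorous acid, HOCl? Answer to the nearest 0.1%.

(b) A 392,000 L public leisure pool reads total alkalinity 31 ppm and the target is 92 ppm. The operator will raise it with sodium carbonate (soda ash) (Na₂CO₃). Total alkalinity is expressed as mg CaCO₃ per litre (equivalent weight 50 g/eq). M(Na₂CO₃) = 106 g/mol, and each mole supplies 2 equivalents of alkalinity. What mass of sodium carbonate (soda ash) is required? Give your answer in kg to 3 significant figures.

(a) [OCl⁻]/[HOCl] = 10^(pH − pKa) = 10^(8.05 − 7.54) = 10^0.51 = 3.236.
(a) Fraction as HOCl = 1 / (1 + 3.236) = 0.2361.

(b) Alkalinity to add: (92 − 31) = 61 mg/L as CaCO₃ × 392,000 L = 23,910 g as CaCO₃.
(b) Equivalents: 23,910 g ÷ 50 g/eq = 478.2 eq.
(b) Each mole of Na₂CO₃ supplies 2 eq, so 478.2 / 2 = 239.1 mol.
(b) Mass: 239.1 mol × 106 g/mol = 25,350 g.

(a) 23.6%; (b) 25.3 kg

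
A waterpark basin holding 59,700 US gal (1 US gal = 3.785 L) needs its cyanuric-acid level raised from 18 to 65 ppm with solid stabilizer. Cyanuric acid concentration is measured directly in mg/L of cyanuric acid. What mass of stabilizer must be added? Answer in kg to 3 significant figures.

Volume: 59,700 US gal × 3.785 L/gal = 225,964 L.
CYA to add: (65 − 18) = 47 mg/L × 225,964 L = 10,620 g cyanuric acid.

10.6 kg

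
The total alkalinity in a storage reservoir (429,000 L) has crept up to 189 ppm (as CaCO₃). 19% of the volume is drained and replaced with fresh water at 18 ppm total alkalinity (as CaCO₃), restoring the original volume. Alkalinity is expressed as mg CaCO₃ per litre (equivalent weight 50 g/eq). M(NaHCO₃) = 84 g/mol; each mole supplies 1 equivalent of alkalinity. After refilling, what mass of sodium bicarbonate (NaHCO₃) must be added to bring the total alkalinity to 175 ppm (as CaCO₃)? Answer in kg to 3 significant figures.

13.3 kg

After draining 19% and refilling: 189 × 0.81 + 18 × 0.19 = 156.51 ppm.
Deficit to target: 175 − 156.51 = 18.49 mg/L.
As CaCO₃: 18.49 mg/L × 429,000 L = 7932 g; ÷ 50 g/eq ÷ 1 = 158.6 mol NaHCO₃.
Mass: 158.6 × 84 = 13,330 g.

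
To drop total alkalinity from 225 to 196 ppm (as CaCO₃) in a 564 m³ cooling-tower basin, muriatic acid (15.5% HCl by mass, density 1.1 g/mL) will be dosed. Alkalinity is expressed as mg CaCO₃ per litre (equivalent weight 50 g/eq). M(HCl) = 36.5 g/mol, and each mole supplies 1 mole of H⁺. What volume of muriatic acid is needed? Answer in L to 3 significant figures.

Volume: 564 m³ = 564,000 L.
Alkalinity to neutralize: (225 − 196) = 29 mg/L as CaCO₃ × 564,000 L = 16,360 g as CaCO₃.
Equivalents of H⁺ required: 16,360 ÷ 50 g/eq = 327.1 eq = 327.1 mol HCl.
Mass of HCl: 327.1 × 36.5 = 11,940 g.
Mass of 15.5% solution: 11,940 / 0.155 = 77,030 g.
Volume: 77,030 g ÷ 1.1 g/mL = 70,030 mL.

70.0 L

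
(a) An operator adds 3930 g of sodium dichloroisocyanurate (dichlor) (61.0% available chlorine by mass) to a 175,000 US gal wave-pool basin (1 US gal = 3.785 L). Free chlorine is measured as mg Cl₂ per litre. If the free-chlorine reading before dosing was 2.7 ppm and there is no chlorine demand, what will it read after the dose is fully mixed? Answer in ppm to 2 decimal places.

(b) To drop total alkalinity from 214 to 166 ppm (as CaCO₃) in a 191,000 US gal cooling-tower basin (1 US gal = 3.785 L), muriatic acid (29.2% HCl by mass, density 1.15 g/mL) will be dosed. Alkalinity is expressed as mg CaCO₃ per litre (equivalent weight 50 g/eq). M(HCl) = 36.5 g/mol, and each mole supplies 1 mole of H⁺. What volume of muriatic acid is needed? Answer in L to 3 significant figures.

(a) 6.32 ppm; (b) 75.4 L

(a) Volume: 175,000 US gal × 3.785 L/gal = 662,375 L.
(a) Available chlorine delivered: 3930 g × 0.61 = 2397 g as Cl₂.
(a) Concentration rise: 2397 g / 662,375 L = 3.619 mg/L = 3.62 ppm.
(a) Final FC: 2.7 + 3.62 = 6.32 ppm.

(b) Volume: 191,000 US gal × 3.785 L/gal = 722,935 L.
(b) Alkalinity to neutralize: (214 − 166) = 48 mg/L as CaCO₃ × 722,935 L = 34,700 g as CaCO₃.
(b) Equivalents of H⁺ required: 34,700 ÷ 50 g/eq = 694 eq = 694 mol HCl.
(b) Mass of HCl: 694 × 36.5 = 25,330 g.
(b) Mass of 29.2% solution: 25,330 / 0.292 = 86,750 g.
(b) Volume: 86,750 g ÷ 1.15 g/mL = 75,440 mL.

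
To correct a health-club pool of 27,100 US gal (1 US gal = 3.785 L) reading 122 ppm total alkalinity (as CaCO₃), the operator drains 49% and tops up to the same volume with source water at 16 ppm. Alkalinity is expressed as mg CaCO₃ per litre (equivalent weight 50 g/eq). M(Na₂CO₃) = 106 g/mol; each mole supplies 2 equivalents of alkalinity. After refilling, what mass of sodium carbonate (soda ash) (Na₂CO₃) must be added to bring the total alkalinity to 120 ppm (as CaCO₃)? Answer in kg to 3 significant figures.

5.43 kg

Volume: 27,100 US gal × 3.785 L/gal = 102,574 L.
After draining 49% and refilling: 122 × 0.51 + 16 × 0.49 = 70.06 ppm.
Deficit to target: 120 − 70.06 = 49.94 mg/L.
As CaCO₃: 49.94 mg/L × 102,574 L = 5123 g; ÷ 50 g/eq ÷ 2 = 51.23 mol Na₂CO₃.
Mass: 51.23 × 106 = 5430 g.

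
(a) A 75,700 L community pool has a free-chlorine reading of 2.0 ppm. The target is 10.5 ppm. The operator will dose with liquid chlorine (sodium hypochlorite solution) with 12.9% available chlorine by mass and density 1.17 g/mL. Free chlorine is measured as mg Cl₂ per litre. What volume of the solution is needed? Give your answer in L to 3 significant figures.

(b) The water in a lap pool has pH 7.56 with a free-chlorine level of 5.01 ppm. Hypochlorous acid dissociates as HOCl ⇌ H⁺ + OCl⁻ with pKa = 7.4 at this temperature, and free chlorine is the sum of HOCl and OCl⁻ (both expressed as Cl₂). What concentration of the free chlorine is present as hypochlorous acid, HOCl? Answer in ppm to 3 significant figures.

(a) 4.26 L; (b) 2.05 ppm

(a) Chlorine deficit: 10.5 − 2.0 = 8.5 ppm = 8.5 mg/L as Cl₂.
(a) Cl₂ equivalent needed: 8.5 mg/L × 75,700 L = 643,400 mg = 643.5 g.
(a) Product at 12.9% available chlorine: 643.5 / 0.129 = 4988 g.
(a) Volume at density 1.17 g/mL: 4988 g ÷ 1.17 g/mL = 4263 mL.

(b) [OCl⁻]/[HOCl] = 10^(pH − pKa) = 10^(7.56 − 7.4) = 10^0.16 = 1.445.
(b) Fraction as HOCl = 1 / (1 + 1.445) = 0.4089.
(b) HOCl = 0.4089 × 5.01 ppm = 2.049 ppm.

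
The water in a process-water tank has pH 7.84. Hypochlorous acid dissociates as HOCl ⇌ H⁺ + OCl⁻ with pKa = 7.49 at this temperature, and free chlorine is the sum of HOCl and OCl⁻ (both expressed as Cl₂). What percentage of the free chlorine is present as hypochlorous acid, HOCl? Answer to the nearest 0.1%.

[OCl⁻]/[HOCl] = 10^(pH − pKa) = 10^(7.84 − 7.49) = 10^0.35 = 2.239.
Fraction as HOCl = 1 / (1 + 2.239) = 0.3088.

30.9%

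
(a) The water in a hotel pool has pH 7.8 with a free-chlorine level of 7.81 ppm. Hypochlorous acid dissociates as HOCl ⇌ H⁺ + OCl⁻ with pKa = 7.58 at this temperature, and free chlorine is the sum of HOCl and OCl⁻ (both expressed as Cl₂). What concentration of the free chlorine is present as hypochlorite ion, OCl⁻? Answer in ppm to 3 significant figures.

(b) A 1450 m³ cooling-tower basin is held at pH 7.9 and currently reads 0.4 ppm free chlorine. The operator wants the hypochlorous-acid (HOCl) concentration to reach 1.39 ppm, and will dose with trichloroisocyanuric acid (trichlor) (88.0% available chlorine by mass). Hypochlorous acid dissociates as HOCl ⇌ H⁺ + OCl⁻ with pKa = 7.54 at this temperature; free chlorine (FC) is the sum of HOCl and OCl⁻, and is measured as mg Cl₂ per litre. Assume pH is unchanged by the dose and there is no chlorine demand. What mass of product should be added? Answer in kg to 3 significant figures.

(a) [OCl⁻]/[HOCl] = 10^(pH − pKa) = 10^(7.8 − 7.58) = 10^0.22 = 1.66.
(a) Fraction as HOCl = 1 / (1 + 1.66) = 0.376.
(a) OCl⁻ = (1 − 0.376) × 7.81 ppm = 4.873 ppm.

(b) Volume: 1450 m³ = 1,450,000 L.
(b) [OCl⁻]/[HOCl] = 10^(pH − pKa) = 10^(7.9 − 7.54) = 2.291; fraction as HOCl = 1/(1 + 2.291) = 0.3039.
(b) Free chlorine required for 1.39 ppm HOCl: 1.39 / 0.3039 = 4.574 ppm.
(b) FC to add: 4.574 − 0.4 = 4.174 mg/L as Cl₂.
(b) Cl₂ equivalent: 4.174 mg/L × 1,450,000 L = 6053 g.
(b) Product at 88.0% available Cl: 6053 / 0.88 = 6878 g.

(a) 4.87 ppm; (b) 6.88 kg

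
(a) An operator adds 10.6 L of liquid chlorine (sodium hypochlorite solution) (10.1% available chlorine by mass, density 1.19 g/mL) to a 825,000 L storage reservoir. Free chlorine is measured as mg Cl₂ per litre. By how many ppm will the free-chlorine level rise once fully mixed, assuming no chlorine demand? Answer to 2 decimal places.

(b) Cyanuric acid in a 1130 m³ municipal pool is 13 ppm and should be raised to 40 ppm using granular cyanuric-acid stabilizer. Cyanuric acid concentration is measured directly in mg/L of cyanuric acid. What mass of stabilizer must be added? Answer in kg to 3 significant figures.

(a) Mass of solution: 10.6 L × 1000 mL/L × 1.19 g/mL = 12,610 g.
(a) Available chlorine delivered: 12,610 g × 0.101 = 1274 g as Cl₂.
(a) Concentration rise: 1274 g / 825,000 L = 1.544 mg/L = 1.54 ppm.

(b) Volume: 1130 m³ = 1,130,000 L.
(b) CYA to add: (40 − 13) = 27 mg/L × 1,130,000 L = 30,510 g cyanuric acid.

(a) 1.54 ppm; (b) 30.5 kg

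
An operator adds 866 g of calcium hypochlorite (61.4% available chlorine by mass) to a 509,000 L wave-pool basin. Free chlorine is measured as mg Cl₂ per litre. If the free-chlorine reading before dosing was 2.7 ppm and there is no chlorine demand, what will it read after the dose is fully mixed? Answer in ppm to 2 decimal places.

Available chlorine delivered: 866 g × 0.614 = 531.7 g as Cl₂.
Concentration rise: 531.7 g / 509,000 L = 1.045 mg/L = 1.04 ppm.
Final FC: 2.7 + 1.04 = 3.74 ppm.

3.74 ppm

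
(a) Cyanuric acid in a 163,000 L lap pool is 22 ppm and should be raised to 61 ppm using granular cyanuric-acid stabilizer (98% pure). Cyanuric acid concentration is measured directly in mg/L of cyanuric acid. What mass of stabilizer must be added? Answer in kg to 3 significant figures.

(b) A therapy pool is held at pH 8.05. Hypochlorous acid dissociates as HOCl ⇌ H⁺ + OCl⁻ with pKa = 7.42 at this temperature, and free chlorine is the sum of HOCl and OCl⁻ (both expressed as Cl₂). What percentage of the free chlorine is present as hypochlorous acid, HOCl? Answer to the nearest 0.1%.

(a) 6.49 kg; (b) 19.0%

(a) CYA to add: (61 − 22) = 39 mg/L × 163,000 L = 6357 g cyanuric acid.
(a) At 98% purity: 6357 / 0.98 = 6487 g product.

(b) [OCl⁻]/[HOCl] = 10^(pH − pKa) = 10^(8.05 − 7.42) = 10^0.63 = 4.266.
(b) Fraction as HOCl = 1 / (1 + 4.266) = 0.1899.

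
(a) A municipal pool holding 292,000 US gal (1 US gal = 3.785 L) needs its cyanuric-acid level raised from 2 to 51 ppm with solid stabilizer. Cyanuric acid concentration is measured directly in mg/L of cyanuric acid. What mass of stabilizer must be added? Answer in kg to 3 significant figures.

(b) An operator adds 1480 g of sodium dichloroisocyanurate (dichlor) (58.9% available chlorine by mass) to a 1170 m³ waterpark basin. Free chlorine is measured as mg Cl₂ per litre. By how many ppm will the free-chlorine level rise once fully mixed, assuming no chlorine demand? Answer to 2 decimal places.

(a) Volume: 292,000 US gal × 3.785 L/gal = 1,105,220 L.
(a) CYA to add: (51 − 2) = 49 mg/L × 1,105,220 L = 54,160 g cyanuric acid.

(b) Volume: 1170 m³ = 1,170,000 L.
(b) Available chlorine delivered: 1480 g × 0.589 = 871.7 g as Cl₂.
(b) Concentration rise: 871.7 g / 1,170,000 L = 0.7451 mg/L = 0.75 ppm.

(a) 54.2 kg; (b) 0.75 ppm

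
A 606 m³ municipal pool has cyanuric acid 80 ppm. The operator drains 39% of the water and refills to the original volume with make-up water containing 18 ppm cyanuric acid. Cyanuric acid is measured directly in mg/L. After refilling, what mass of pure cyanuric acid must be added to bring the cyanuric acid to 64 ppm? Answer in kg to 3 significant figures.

Volume: 606 m³ = 606,000 L.
After draining 39% and refilling: 80 × 0.61 + 18 × 0.39 = 55.82 ppm.
Deficit to target: 64 − 55.82 = 8.18 mg/L.
Mass: 8.18 mg/L × 606,000 L = 4957 g cyanuric acid.

4.96 kg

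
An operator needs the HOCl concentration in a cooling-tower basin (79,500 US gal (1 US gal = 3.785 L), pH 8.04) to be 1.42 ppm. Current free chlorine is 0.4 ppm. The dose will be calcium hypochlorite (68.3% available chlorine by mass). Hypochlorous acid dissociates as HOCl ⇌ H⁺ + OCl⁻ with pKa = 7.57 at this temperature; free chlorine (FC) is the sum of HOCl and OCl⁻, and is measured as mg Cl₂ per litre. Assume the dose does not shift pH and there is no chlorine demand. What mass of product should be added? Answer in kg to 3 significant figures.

Volume: 79,500 US gal × 3.785 L/gal = 300,908 L.
[OCl⁻]/[HOCl] = 10^(pH − pKa) = 10^(8.04 − 7.57) = 2.951; fraction as HOCl = 1/(1 + 2.951) = 0.2531.
Free chlorine required for 1.42 ppm HOCl: 1.42 / 0.2531 = 5.611 ppm.
FC to add: 5.611 − 0.4 = 5.211 mg/L as Cl₂.
Cl₂ equivalent: 5.211 mg/L × 300,908 L = 1568 g.
Product at 68.3% available Cl: 1568 / 0.683 = 2296 g.

2.30 kg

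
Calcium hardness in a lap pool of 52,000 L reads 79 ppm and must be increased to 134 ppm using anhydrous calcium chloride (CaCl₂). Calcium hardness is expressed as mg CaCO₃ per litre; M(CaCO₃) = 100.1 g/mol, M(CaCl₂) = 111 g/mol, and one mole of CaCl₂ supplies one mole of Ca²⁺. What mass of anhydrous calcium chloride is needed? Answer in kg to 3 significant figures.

3.17 kg

Hardness to add: (134 − 79) = 55 mg/L as CaCO₃ × 52,000 L = 2860 g as CaCO₃.
Moles of Ca²⁺ (1 mol Ca²⁺ ≡ 1 mol CaCO₃): 2860 / 100.1 g/mol = 28.57 mol.
Mass of CaCl₂: 28.57 × 111 = 3171 g.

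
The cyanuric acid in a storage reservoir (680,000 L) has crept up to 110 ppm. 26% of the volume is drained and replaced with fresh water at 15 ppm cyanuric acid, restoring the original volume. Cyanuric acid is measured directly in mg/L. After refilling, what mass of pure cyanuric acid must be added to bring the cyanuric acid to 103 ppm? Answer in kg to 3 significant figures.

12.0 kg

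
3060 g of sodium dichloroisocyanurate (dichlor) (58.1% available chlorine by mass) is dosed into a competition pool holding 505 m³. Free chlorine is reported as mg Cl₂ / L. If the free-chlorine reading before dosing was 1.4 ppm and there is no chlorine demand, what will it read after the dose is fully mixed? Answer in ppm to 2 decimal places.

Volume: 505 m³ = 505,000 L.
Available chlorine delivered: 3060 g × 0.581 = 1778 g as Cl₂.
Concentration rise: 1778 g / 505,000 L = 3.521 mg/L = 3.52 ppm.
Final FC: 1.4 + 3.52 = 4.92 ppm.

4.92 ppm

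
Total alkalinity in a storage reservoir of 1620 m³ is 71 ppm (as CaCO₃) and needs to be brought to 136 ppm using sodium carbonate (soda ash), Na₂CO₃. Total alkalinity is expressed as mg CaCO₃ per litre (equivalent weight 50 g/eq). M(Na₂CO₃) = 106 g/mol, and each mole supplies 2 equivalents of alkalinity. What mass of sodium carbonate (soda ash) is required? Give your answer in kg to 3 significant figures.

112 kg

Volume: 1620 m³ = 1,620,000 L.
Alkalinity to add: (136 − 71) = 65 mg/L as CaCO₃ × 1,620,000 L = 105,300 g as CaCO₃.
Equivalents: 105,300 g ÷ 50 g/eq = 2106 eq.
Each mole of Na₂CO₃ supplies 2 eq, so 2106 / 2 = 1053 mol.
Mass: 1053 mol × 106 g/mol = 111,600 g.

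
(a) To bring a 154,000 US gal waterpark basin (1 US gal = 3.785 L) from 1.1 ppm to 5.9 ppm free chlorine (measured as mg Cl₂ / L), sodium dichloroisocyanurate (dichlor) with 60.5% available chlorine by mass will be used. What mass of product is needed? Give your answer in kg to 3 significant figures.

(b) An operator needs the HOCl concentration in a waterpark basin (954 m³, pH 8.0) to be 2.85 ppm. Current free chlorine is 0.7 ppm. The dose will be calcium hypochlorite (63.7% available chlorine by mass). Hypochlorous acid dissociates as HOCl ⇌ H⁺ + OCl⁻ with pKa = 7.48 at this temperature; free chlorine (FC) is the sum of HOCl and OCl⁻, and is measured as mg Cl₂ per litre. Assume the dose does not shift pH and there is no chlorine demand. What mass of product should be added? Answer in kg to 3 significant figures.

(a) Volume: 154,000 US gal × 3.785 L/gal = 582,890 L.
(a) Chlorine deficit: 5.9 − 1.1 = 4.8 ppm = 4.8 mg/L as Cl₂.
(a) Cl₂ equivalent needed: 4.8 mg/L × 582,890 L = 2,798,000 mg = 2798 g.
(a) Product at 60.5% available chlorine: 2798 / 0.605 = 4625 g.

(b) Volume: 954 m³ = 954,000 L.
(b) [OCl⁻]/[HOCl] = 10^(pH − pKa) = 10^(8.0 − 7.48) = 3.311; fraction as HOCl = 1/(1 + 3.311) = 0.2319.
(b) Free chlorine required for 2.85 ppm HOCl: 2.85 / 0.2319 = 12.29 ppm.
(b) FC to add: 12.29 − 0.7 = 11.59 mg/L as Cl₂.
(b) Cl₂ equivalent: 11.59 mg/L × 954,000 L = 11,050 g.
(b) Product at 63.7% available Cl: 11,050 / 0.637 = 17,350 g.

(a) 4.62 kg; (b) 17.4 kg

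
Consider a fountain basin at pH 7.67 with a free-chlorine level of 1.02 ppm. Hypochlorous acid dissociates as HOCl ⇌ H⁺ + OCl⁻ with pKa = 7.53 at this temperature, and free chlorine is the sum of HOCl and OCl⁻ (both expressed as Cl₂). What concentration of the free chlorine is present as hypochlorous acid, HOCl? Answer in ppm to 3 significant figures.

[OCl⁻]/[HOCl] = 10^(pH − pKa) = 10^(7.67 − 7.53) = 10^0.14 = 1.38.
Fraction as HOCl = 1 / (1 + 1.38) = 0.4201.
HOCl = 0.4201 × 1.02 ppm = 0.4285 ppm.

0.429 ppm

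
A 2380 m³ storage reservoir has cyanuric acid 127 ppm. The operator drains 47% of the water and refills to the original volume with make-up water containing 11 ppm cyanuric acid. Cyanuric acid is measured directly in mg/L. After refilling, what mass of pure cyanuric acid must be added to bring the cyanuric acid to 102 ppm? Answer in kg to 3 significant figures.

70.3 kg

Volume: 2380 m³ = 2,380,000 L.
After draining 47% and refilling: 127 × 0.53 + 11 × 0.47 = 72.48 ppm.
Deficit to target: 102 − 72.48 = 29.52 mg/L.
Mass: 29.52 mg/L × 2,380,000 L = 70,260 g cyanuric acid.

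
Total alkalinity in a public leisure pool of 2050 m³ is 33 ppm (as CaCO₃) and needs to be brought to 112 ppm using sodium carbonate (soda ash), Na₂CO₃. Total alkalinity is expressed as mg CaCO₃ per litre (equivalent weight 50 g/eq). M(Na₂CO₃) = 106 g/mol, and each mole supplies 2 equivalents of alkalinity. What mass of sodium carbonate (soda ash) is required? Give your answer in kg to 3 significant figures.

172 kg

Volume: 2050 m³ = 2,050,000 L.
Alkalinity to add: (112 − 33) = 79 mg/L as CaCO₃ × 2,050,000 L = 162,000 g as CaCO₃.
Equivalents: 162,000 g ÷ 50 g/eq = 3239 eq.
Each mole of Na₂CO₃ supplies 2 eq, so 3239 / 2 = 1620 mol.
Mass: 1620 mol × 106 g/mol = 171,700 g.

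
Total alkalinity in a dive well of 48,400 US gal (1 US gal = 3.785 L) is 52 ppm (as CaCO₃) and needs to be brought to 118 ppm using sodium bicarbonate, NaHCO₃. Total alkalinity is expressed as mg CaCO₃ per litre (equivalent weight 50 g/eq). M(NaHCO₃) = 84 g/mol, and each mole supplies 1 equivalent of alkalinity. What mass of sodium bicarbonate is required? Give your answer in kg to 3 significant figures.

Volume: 48,400 US gal × 3.785 L/gal = 183,194 L.
Alkalinity to add: (118 − 52) = 66 mg/L as CaCO₃ × 183,194 L = 12,090 g as CaCO₃.
Equivalents: 12,090 g ÷ 50 g/eq = 241.8 eq.
NaHCO₃ supplies 1 eq per mole → 241.8 mol.
Mass: 241.8 mol × 84 g/mol = 20,310 g.

20.3 kg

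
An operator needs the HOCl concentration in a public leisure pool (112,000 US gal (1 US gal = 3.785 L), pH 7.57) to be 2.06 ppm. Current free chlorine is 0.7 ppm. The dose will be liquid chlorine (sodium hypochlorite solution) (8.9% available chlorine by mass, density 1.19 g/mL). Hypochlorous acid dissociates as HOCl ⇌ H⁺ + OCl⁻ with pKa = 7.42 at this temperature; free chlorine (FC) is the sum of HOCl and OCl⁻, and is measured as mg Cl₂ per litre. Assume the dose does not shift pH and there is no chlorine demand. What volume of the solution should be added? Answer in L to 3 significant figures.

17.1 L

Volume: 112,000 US gal × 3.785 L/gal = 423,920 L.
[OCl⁻]/[HOCl] = 10^(pH − pKa) = 10^(7.57 − 7.42) = 1.413; fraction as HOCl = 1/(1 + 1.413) = 0.4145.
Free chlorine required for 2.06 ppm HOCl: 2.06 / 0.4145 = 4.97 ppm.
FC to add: 4.97 − 0.7 = 4.27 mg/L as Cl₂.
Cl₂ equivalent: 4.27 mg/L × 423,920 L = 1810 g.
Product at 8.9% available Cl: 1810 / 0.089 = 20,340 g.
Volume: 20,340 g ÷ 1.19 g/mL = 17,090 mL.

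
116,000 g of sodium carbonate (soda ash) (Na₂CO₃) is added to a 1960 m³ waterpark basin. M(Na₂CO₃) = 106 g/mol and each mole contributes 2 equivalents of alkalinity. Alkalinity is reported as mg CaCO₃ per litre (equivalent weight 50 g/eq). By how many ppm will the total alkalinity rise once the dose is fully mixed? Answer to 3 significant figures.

55.8 ppm

Volume: 1960 m³ = 1,960,000 L.
Moles of Na₂CO₃: 116,000 g ÷ 106 g/mol = 1094 mol → 2189 eq of alkalinity.
As CaCO₃: 2189 eq × 50 g/eq = 109,400 g.
Rise: 109,400 g / 1,960,000 L × 1000 = 55.83 mg/L.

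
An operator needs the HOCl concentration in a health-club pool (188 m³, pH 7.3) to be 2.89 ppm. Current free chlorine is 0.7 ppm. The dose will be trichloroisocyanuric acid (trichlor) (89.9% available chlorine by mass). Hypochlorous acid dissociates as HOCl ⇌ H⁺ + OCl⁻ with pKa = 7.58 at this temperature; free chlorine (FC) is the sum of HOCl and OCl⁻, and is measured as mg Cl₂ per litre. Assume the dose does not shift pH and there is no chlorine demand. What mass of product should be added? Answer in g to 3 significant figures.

Volume: 188 m³ = 188,000 L.
[OCl⁻]/[HOCl] = 10^(pH − pKa) = 10^(7.3 − 7.58) = 0.5248; fraction as HOCl = 1/(1 + 0.5248) = 0.6558.
Free chlorine required for 2.89 ppm HOCl: 2.89 / 0.6558 = 4.407 ppm.
FC to add: 4.407 − 0.7 = 3.707 mg/L as Cl₂.
Cl₂ equivalent: 3.707 mg/L × 188,000 L = 696.9 g.
Product at 89.9% available Cl: 696.9 / 0.899 = 775.1 g.

775 g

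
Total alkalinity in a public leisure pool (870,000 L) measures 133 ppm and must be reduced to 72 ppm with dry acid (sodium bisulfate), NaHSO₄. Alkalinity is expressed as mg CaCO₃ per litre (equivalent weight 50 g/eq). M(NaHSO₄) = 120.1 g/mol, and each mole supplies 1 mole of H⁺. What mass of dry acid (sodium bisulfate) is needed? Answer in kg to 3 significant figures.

127 kg

Alkalinity to neutralize: (133 − 72) = 61 mg/L as CaCO₃ × 870,000 L = 53,070 g as CaCO₃.
Equivalents of H⁺ required: 53,070 ÷ 50 g/eq = 1061 eq = 1061 mol NaHSO₄.
Mass of NaHSO₄: 1061 × 120.1 = 127,500 g.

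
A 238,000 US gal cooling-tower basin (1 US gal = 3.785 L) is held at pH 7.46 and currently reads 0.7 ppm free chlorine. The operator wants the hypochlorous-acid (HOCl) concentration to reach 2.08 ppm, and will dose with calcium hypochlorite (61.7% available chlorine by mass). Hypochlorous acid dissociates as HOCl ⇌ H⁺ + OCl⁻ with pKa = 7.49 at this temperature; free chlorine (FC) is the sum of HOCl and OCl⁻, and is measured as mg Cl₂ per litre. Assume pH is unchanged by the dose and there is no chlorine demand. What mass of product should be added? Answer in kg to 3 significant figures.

4.85 kg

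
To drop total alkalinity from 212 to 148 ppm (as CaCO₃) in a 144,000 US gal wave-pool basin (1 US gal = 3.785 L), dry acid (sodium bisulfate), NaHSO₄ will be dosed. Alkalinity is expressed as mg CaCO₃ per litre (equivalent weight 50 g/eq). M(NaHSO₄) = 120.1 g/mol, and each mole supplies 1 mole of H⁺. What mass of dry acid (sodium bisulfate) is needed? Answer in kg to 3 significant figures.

83.8 kg

Volume: 144,000 US gal × 3.785 L/gal = 545,040 L.
Alkalinity to neutralize: (212 − 148) = 64 mg/L as CaCO₃ × 545,040 L = 34,880 g as CaCO₃.
Equivalents of H⁺ required: 34,880 ÷ 50 g/eq = 697.7 eq = 697.7 mol NaHSO₄.
Mass of NaHSO₄: 697.7 × 120.1 = 83,790 g.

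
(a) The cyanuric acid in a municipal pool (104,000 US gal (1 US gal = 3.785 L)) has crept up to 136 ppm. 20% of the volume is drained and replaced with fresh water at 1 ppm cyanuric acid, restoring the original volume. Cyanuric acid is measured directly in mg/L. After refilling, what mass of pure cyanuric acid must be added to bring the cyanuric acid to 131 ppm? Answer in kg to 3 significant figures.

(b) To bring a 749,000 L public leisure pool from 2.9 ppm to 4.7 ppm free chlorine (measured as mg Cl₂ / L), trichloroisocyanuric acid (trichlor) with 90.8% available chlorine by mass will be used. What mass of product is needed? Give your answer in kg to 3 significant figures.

(a) 8.66 kg; (b) 1.48 kg

(a) Volume: 104,000 US gal × 3.785 L/gal = 393,640 L.
(a) After draining 20% and refilling: 136 × 0.80 + 1 × 0.20 = 109 ppm.
(a) Deficit to target: 131 − 109 = 22 mg/L.
(a) Mass: 22 mg/L × 393,640 L = 8660 g cyanuric acid.

(b) Chlorine deficit: 4.7 − 2.9 = 1.8 ppm = 1.8 mg/L as Cl₂.
(b) Cl₂ equivalent needed: 1.8 mg/L × 749,000 L = 1,348,000 mg = 1348 g.
(b) Product at 90.8% available chlorine: 1348 / 0.908 = 1485 g.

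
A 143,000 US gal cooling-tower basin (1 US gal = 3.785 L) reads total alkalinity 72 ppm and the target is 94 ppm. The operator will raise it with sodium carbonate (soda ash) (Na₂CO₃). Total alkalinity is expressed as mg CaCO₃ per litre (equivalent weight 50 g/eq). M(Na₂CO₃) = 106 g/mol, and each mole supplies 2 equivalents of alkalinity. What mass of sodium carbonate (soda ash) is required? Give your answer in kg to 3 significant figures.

12.6 kg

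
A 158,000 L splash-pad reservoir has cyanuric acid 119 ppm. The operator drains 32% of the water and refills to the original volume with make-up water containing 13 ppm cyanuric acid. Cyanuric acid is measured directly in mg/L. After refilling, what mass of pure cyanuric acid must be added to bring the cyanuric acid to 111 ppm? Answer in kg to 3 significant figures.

4.10 kg

After draining 32% and refilling: 119 × 0.68 + 13 × 0.32 = 85.08 ppm.
Deficit to target: 111 − 85.08 = 25.92 mg/L.
Mass: 25.92 mg/L × 158,000 L = 4095 g cyanuric acid.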